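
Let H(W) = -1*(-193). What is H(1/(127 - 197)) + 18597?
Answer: 18790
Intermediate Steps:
H(W) = 193
H(1/(127 - 197)) + 18597 = 193 + 18597 = 18790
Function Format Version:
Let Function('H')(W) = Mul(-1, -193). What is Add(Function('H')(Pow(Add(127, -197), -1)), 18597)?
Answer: 18790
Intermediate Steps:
Function('H')(W) = 193
Add(Function('H')(Pow(Add(127, -197), -1)), 18597) = Add(193, 18597) = 18790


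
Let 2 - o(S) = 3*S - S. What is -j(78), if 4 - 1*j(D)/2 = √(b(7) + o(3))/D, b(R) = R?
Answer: -8 + √3/39 ≈ -7.9556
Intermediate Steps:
o(S) = 2 - 2*S (o(S) = 2 - (3*S - S) = 2 - 2*S)
j(D) = 8 - 2*√3/D (j(D) = 8 - 2*√(7 + (2 - 2*3))/D = 8 - 2*√(7 + (2 - 6))/D = 8 - 2*√(7 - 4)/D = 8 - 2*√3/D)
-j(78) = -(8 - 2*√3/78) = -(8 - 2*√3*1/78) = -(8 - √3/39) = -8 + √3/39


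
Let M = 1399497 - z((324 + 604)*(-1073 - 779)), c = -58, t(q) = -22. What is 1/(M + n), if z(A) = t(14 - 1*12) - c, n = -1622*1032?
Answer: -1/274443 ≈ -3.6437e-6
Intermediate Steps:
n = -1673904
z(A) = 36 (z(A) = -22 - 1*(-58) = -22 + 58 = 36)
M = 1399461 (M = 1399497 - 1*36 = 1399497 - 36 = 1399461)
1/(M + n) = 1/(1399461 - 1673904) = 1/(-274443) = -1/274443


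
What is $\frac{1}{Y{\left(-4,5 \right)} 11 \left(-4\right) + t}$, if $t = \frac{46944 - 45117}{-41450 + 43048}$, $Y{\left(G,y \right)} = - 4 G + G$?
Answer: $- \frac{1598}{841917} \approx -0.001898$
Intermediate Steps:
$Y{\left(G,y \right)} = - 3 G$
$t = \frac{1827}{1598} \approx 1.1433$
$\frac{1}{Y{\left(-4,5 \right)} 11 \left(-4\right) + t} = \frac{1}{\left(-3\right) \left(-4\right) 11 \left(-4\right) + \frac{1827}{1598}} = \frac{1}{12 \cdot 11 \left(-4\right) + \frac{1827}{1598}} = \frac{1}{132 \left(-4\right) + \frac{1827}{1598}} = \frac{1}{-528 + \frac{1827}{1598}} = \frac{1}{- \frac{841917}{1598}} = - \frac{1598}{841917}$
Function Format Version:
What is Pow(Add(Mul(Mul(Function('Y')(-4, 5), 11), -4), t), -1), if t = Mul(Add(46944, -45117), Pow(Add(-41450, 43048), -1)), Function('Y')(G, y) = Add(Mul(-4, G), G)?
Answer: Rational(-1598, 841917) ≈ -0.0018980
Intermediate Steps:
Function('Y')(G, y) = Mul(-3, G)
t = Rational(1827, 1598) (t = Mul(1827, Pow(1598, -1)) = Mul(1827, Rational(1, 1598)) = Rational(1827, 1598) ≈ 1.1433)
Pow(Add(Mul(Mul(Function('Y')(-4, 5), 11), -4), t), -1) = Pow(Add(Mul(Mul(Mul(-3, -4), 11), -4), Rational(1827, 1598)), -1) = Pow(Add(Mul(Mul(12, 11), -4), Rational(1827, 1598)), -1) = Pow(Add(Mul(132, -4), Rational(1827, 1598)), -1) = Pow(Add(-528, Rational(1827, 1598)), -1) = Pow(Rational(-841917, 1598), -1) = Rational(-1598, 841917)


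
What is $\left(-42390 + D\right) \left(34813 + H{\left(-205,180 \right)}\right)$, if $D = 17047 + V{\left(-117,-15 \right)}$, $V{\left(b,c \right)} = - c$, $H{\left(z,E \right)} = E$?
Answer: $-886302704$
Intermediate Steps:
$D = 17062$ ($D = 17047 - -15 = 17047 + 15 = 17062$)
$\left(-42390 + D\right) \left(34813 + H{\left(-205,180 \right)}\right) = \left(-42390 + 17062\right) \left(34813 + 180\right) = \left(-25328\right) 34993 = -886302704$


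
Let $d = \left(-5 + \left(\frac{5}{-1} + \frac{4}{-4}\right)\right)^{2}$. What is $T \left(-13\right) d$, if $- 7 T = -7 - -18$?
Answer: $\frac{17303}{7} \approx 2471.9$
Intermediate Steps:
$T = - \frac{11}{7}$ ($T = - \frac{-7 - -18}{7} = - \frac{-7 + 18}{7} = \left(- \frac{1}{7}\right) 11 = - \frac{11}{7} \approx -1.5714$)
$d = 121$ ($d = \left(-5 + \left(5 \left(-1\right) + 4 \left(- \frac{1}{4}\right)\right)\right)^{2} = \left(-5 - 6\right)^{2} = \left(-11\right)^{2} = 121$)
$T \left(-13\right) d = \left(- \frac{11}{7}\right) \left(-13\right) 121 = \frac{143}{7} \cdot 121 = \frac{17303}{7}$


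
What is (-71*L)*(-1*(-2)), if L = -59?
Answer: 8378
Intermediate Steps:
(-71*L)*(-1*(-2)) = (-71*(-59))*(-1*(-2)) = 4189*2 = 8378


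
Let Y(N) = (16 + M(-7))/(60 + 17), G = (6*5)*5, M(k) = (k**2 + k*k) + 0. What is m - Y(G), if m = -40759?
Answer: -3138557/77 ≈ -40761.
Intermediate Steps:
M(k) = 2*k**2 (M(k) = (k**2 + k**2) + 0 = 2*k**2 + 0 = 2*k**2)
G = 150 (G = 30*5 = 150)
Y(N) = 114/77 (Y(N) = (16 + 2*(-7)**2)/(60 + 17) = (16 + 2*49)/77 = (16 + 98)*(1/77) = 114*(1/77) = 114/77)
m - Y(G) = -40759 - 1*114/77 = -40759 - 114/77 = -3138557/77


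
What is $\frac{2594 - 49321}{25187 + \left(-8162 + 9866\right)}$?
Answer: $- \frac{46727}{26891} \approx -1.7376$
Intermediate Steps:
$\frac{2594 - 49321}{25187 + \left(-8162 + 9866\right)} = - \frac{46727}{25187 + 1704} = - \frac{46727}{26891}$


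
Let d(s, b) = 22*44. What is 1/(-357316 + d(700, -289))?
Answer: -1/356348 ≈ -2.8062e-6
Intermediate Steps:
d(s, b) = 968
1/(-357316 + d(700, -289)) = 1/(-357316 + 968) = 1/(-356348) = -1/356348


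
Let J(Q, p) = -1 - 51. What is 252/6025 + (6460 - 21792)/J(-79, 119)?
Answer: 23097101/78325 ≈ 294.89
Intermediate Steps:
J(Q, p) = -52
252/6025 + (6460 - 21792)/J(-79, 119) = 252/6025 + (6460 - 21792)/(-52) = 252*(1/6025) - 15332*(-1/52) = 252/6025 + 3833/13 = 23097101/78325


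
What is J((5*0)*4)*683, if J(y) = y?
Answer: 0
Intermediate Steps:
J((5*0)*4)*683 = ((5*0)*4)*683 = (0*4)*683 = 0*683 = 0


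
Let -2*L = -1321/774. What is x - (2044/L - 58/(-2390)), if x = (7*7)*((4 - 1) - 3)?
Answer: -3781152149/1578595 ≈ -2395.3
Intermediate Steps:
L = 1321/1548 (L = -(-1321)/(2*774) = -½*(-1321/774) = 1321/1548 ≈ 0.85336)
x = 0 (x = 49*(3 - 3) = 49*0 = 0)
x - (2044/L - 58/(-2390)) = 0 - (2044/(1321/1548) - 58/(-2390)) = 0 - (2044*(1548/1321) - 58*(-1/2390)) = 0 - (3164112/1321 + 29/1195) = 0 - 1*3781152149/1578595 = 0 - 3781152149/1578595 = -3781152149/1578595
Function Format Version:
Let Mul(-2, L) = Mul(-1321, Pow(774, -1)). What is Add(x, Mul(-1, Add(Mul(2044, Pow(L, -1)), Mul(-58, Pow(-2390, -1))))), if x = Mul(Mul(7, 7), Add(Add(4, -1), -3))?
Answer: Rational(-3781152149, 1578595) ≈ -2395.3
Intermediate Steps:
L = Rational(1321, 1548) (L = Mul(Rational(-1, 2), Mul(-1321, Pow(774, -1))) = Mul(Rational(-1, 2), Mul(-1321, Rational(1, 774))) = Mul(Rational(-1, 2), Rational(-1321, 774)) = Rational(1321, 1548) ≈ 0.85336)
x = 0 (x = Mul(49, Add(3, -3)) = Mul(49, 0) = 0)
Add(x, Mul(-1, Add(Mul(2044, Pow(L, -1)), Mul(-58, Pow(-2390, -1))))) = Add(0, Mul(-1, Add(Mul(2044, Pow(Rational(1321, 1548), -1)), Mul(-58, Pow(-2390, -1))))) = Add(0, Mul(-1, Add(Mul(2044, Rational(1548, 1321)), Mul(-58, Rational(-1, 2390))))) = Add(0, Mul(-1, Add(Rational(3164112, 1321), Rational(29, 1195)))) = Add(0, Mul(-1, Rational(3781152149, 1578595))) = Add(0, Rational(-3781152149, 1578595)) = Rational(-3781152149, 1578595)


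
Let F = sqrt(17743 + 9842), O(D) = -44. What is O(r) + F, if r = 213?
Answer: -44 + 3*sqrt(3065) ≈ 122.09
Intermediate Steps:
F = 3*sqrt(3065) (F = sqrt(27585) = 3*sqrt(3065) ≈ 166.09)
O(r) + F = -44 + 3*sqrt(3065)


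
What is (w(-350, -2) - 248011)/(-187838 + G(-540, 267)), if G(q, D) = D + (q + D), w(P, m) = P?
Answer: 248361/187844 ≈ 1.3222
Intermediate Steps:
G(q, D) = q + 2*D (G(q, D) = D + (D + q) = q + 2*D)
(w(-350, -2) - 248011)/(-187838 + G(-540, 267)) = (-350 - 248011)/(-187838 + (-540 + 2*267)) = -248361/(-187838 + (-540 + 534)) = -248361/(-187838 - 6) = -248361/(-187844) = -248361*(-1/187844) = 248361/187844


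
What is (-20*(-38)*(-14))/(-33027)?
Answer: 10640/33027 ≈ 0.32216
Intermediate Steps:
(-20*(-38)*(-14))/(-33027) = (760*(-14))*(-1/33027) = -10640*(-1/33027) = 10640/33027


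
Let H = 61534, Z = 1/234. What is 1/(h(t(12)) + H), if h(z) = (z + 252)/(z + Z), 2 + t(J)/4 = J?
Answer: 9361/576088102 ≈ 1.6249e-5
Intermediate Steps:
t(J) = -8 + 4*J
Z = 1/234 ≈ 0.0042735
h(z) = (252 + z)/(1/234 + z) (h(z) = (z + 252)/(z + 1/234) = (252 + z)/(1/234 + z))
1/(h(t(12)) + H) = 1/(234*(252 + (-8 + 4*12))/(1 + 234*(-8 + 4*12)) + 61534) = 1/(234*(252 + (-8 + 48))/(1 + 234*(-8 + 48)) + 61534) = 1/(234*(252 + 40)/(1 + 234*40) + 61534) = 1/(234*292/(1 + 9360) + 61534) = 1/(234*292/9361 + 61534) = 1/(234*(1/9361)*292 + 61534) = 1/(68328/9361 + 61534) = 1/(576088102/9361) = 9361/576088102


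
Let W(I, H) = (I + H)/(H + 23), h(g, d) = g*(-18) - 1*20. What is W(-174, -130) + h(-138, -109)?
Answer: 263952/107 ≈ 2466.8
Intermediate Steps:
h(g, d) = -20 - 18*g (h(g, d) = -18*g - 20 = -20 - 18*g)
W(I, H) = (H + I)/(23 + H)
W(-174, -130) + h(-138, -109) = (-130 - 174)/(23 - 130) + (-20 - 18*(-138)) = -304/(-107) + (-20 + 2484) = -1/107*(-304) + 2464 = 304/107 + 2464 = 263952/107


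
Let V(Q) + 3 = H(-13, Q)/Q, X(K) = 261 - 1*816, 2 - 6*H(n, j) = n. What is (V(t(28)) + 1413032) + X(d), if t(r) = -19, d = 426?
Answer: 53674007/38 ≈ 1.4125e+6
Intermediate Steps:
H(n, j) = 1/3 - n/6
X(K) = -555 (X(K) = 261 - 816 = -555)
V(Q) = -3 + 5/(2*Q) (V(Q) = -3 + (1/3 - 1/6*(-13))/Q = -3 + (1/3 + 13/6)/Q = -3 + 5/(2*Q))
(V(t(28)) + 1413032) + X(d) = ((-3 + (5/2)/(-19)) + 1413032) - 555 = ((-3 + (5/2)*(-1/19)) + 1413032) - 555 = ((-3 - 5/38) + 1413032) - 555 = (-119/38 + 1413032) - 555 = 53695097/38 - 555 = 53674007/38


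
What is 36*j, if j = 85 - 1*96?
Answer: -396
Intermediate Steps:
j = -11 (j = 85 - 96 = -11)
36*j = 36*(-11) = -396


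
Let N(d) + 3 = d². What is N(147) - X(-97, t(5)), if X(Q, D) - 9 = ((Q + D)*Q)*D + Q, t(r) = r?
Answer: -22926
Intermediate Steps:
X(Q, D) = 9 + Q + D*Q*(D + Q) (X(Q, D) = 9 + (((Q + D)*Q)*D + Q) = 9 + (((D + Q)*Q)*D + Q) = 9 + ((Q*(D + Q))*D + Q) = 9 + (D*Q*(D + Q) + Q) = 9 + (Q + D*Q*(D + Q)) = 9 + Q + D*Q*(D + Q))
N(d) = -3 + d²
N(147) - X(-97, t(5)) = (-3 + 147²) - (9 - 97 + 5*(-97)² - 97*5²) = (-3 + 21609) - (9 - 97 + 5*9409 - 97*25) = 21606 - (9 - 97 + 47045 - 2425) = 21606 - 1*44532 = 21606 - 44532 = -22926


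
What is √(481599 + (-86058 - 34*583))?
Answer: √375719 ≈ 612.96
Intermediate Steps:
√(481599 + (-86058 - 34*583)) = √(481599 + (-86058 - 1*19822)) = √(481599 + (-86058 - 19822)) = √(481599 - 105880) = √375719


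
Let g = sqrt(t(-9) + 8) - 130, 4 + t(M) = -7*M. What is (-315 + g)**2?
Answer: (445 - sqrt(67))**2 ≈ 1.9081e+5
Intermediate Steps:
t(M) = -4 - 7*M
g = -130 + sqrt(67) (g = sqrt((-4 - 7*(-9)) + 8) - 130 = sqrt((-4 + 63) + 8) - 130 = sqrt(59 + 8) - 130 = sqrt(67) - 130 = -130 + sqrt(67) ≈ -121.81)
(-315 + g)**2 = (-315 + (-130 + sqrt(67)))**2 = (-445 + sqrt(67))**2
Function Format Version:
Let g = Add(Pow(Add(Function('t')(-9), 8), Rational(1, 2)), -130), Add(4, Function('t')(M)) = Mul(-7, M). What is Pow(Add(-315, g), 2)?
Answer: Pow(Add(445, Mul(-1, Pow(67, Rational(1, 2)))), 2) ≈ 1.9081e+5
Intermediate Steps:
Function('t')(M) = Add(-4, Mul(-7, M))
g = Add(-130, Pow(67, Rational(1, 2))) (g = Add(Pow(Add(Add(-4, Mul(-7, -9)), 8), Rational(1, 2)), -130) = Add(Pow(Add(Add(-4, 63), 8), Rational(1, 2)), -130) = Add(Pow(Add(59, 8), Rational(1, 2)), -130) = Add(Pow(67, Rational(1, 2)), -130) = Add(-130, Pow(67, Rational(1, 2))) ≈ -121.81)
Pow(Add(-315, g), 2) = Pow(Add(-315, Add(-130, Pow(67, Rational(1, 2)))), 2) = Pow(Add(-445, Pow(67, Rational(1, 2))), 2)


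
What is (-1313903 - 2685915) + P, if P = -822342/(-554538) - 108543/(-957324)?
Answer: -117966259944857793/29492918684 ≈ -3.9998e+6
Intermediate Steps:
P = 47079941719/29492918684 (P = -822342*(-1/554538) - 108543*(-1/957324) = 137057/92423 + 36181/319108 = 47079941719/29492918684 ≈ 1.5963)
(-1313903 - 2685915) + P = (-1313903 - 2685915) + 47079941719/29492918684 = -3999818 + 47079941719/29492918684 = -117966259944857793/29492918684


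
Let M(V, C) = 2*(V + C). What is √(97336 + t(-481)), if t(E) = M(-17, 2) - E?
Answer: √97787 ≈ 312.71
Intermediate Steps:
M(V, C) = 2*C + 2*V (M(V, C) = 2*(C + V) = 2*C + 2*V)
t(E) = -30 - E (t(E) = (2*2 + 2*(-17)) - E = (4 - 34) - E = -30 - E)
√(97336 + t(-481)) = √(97336 + (-30 - 1*(-481))) = √(97336 + (-30 + 481)) = √(97336 + 451) = √97787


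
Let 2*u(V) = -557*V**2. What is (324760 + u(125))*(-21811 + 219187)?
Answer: -794794170240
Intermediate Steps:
u(V) = -557*V**2/2 (u(V) = (-557*V**2)/2 = -557*V**2/2)
(324760 + u(125))*(-21811 + 219187) = (324760 - 557/2*125**2)*(-21811 + 219187) = (324760 - 557/2*15625)*197376 = (324760 - 8703125/2)*197376 = -8053605/2*197376 = -794794170240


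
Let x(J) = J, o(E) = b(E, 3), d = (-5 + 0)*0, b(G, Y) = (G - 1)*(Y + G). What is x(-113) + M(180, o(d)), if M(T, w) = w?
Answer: -116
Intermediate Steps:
b(G, Y) = (-1 + G)*(G + Y)
d = 0 (d = -5*0 = 0)
o(E) = -3 + E**2 + 2*E (o(E) = E**2 - E - 1*3 + E*3 = E**2 - E - 3 + 3*E = -3 + E**2 + 2*E)
x(-113) + M(180, o(d)) = -113 + (-3 + 0**2 + 2*0) = -113 + (-3 + 0 + 0) = -113 - 3 = -116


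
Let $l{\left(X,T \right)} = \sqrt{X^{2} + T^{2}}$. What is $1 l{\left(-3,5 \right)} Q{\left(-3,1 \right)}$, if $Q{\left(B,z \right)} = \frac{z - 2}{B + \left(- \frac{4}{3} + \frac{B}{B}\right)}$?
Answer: $\frac{3 \sqrt{34}}{10} \approx 1.7493$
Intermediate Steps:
$l{\left(X,T \right)} = \sqrt{T^{2} + X^{2}}$
$Q{\left(B,z \right)} = \frac{-2 + z}{- \frac{1}{3} + B}$ ($Q{\left(B,z \right)} = \frac{-2 + z}{B + \left(\left(-4\right) \frac{1}{3} + 1\right)} = \frac{-2 + z}{B + \left(- \frac{4}{3} + 1\right)} = \frac{-2 + z}{B - \frac{1}{3}} = \frac{-2 + z}{- \frac{1}{3} + B}$)
$1 l{\left(-3,5 \right)} Q{\left(-3,1 \right)} = 1 \sqrt{5^{2} + \left(-3\right)^{2}} \frac{3 \left(-2 + 1\right)}{-1 + 3 \left(-3\right)} = 1 \sqrt{25 + 9} \cdot 3 \frac{1}{-1 - 9} \left(-1\right) = 1 \sqrt{34} \cdot 3 \frac{1}{-10} \left(-1\right) = \sqrt{34} \cdot 3 \left(- \frac{1}{10}\right) \left(-1\right) = \sqrt{34} \cdot \frac{3}{10} = \frac{3 \sqrt{34}}{10}$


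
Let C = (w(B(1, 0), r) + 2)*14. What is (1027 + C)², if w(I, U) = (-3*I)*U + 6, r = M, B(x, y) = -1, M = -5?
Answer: 863041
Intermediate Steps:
r = -5
w(I, U) = 6 - 3*I*U (w(I, U) = -3*I*U + 6 = 6 - 3*I*U)
C = -98 (C = ((6 - 3*(-1)*(-5)) + 2)*14 = ((6 - 15) + 2)*14 = (-9 + 2)*14 = -7*14 = -98)
(1027 + C)² = (1027 - 98)² = 929² = 863041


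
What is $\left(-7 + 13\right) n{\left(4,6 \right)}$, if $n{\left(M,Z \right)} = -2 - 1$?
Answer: $-18$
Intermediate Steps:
$n{\left(M,Z \right)} = -3$
$\left(-7 + 13\right) n{\left(4,6 \right)} = \left(-7 + 13\right) \left(-3\right) = 6 \left(-3\right) = -18$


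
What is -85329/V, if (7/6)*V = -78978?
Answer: 66367/52652 ≈ 1.2605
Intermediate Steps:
V = -473868/7 (V = (6/7)*(-78978) = -473868/7 ≈ -67695.)
-85329/V = -85329/(-473868/7) = -85329*(-7/473868) = 66367/52652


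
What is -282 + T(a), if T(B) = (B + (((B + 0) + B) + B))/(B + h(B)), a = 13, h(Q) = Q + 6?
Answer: -2243/8 ≈ -280.38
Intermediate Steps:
h(Q) = 6 + Q
T(B) = 4*B/(6 + 2*B) (T(B) = (B + (((B + 0) + B) + B))/(B + (6 + B)) = (B + ((B + B) + B))/(6 + 2*B) = (B + (2*B + B))/(6 + 2*B) = (B + 3*B)/(6 + 2*B) = (4*B)/(6 + 2*B) = 4*B/(6 + 2*B))
-282 + T(a) = -282 + 2*13/(3 + 13) = -282 + 2*13/16 = -282 + 2*13*(1/16) = -282 + 13/8 = -2243/8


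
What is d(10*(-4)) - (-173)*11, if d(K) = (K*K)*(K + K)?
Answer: -126097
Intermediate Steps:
d(K) = 2*K**3 (d(K) = K**2*(2*K) = 2*K**3)
d(10*(-4)) - (-173)*11 = 2*(10*(-4))**3 - (-173)*11 = 2*(-40)**3 - 1*(-1903) = 2*(-64000) + 1903 = -128000 + 1903 = -126097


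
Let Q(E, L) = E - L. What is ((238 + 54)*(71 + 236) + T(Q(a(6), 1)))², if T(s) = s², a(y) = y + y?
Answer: 8057755225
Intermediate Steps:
a(y) = 2*y
((238 + 54)*(71 + 236) + T(Q(a(6), 1)))² = ((238 + 54)*(71 + 236) + (2*6 - 1*1)²)² = (292*307 + (12 - 1)²)² = (89644 + 11²)² = (89644 + 121)² = 89765² = 8057755225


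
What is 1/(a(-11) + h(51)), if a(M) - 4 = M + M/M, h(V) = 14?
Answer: ⅛ ≈ 0.12500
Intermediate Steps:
a(M) = 5 + M (a(M) = 4 + (M + M/M) = 4 + (M + 1) = 4 + (1 + M) = 5 + M)
1/(a(-11) + h(51)) = 1/((5 - 11) + 14) = 1/(-6 + 14) = 1/8 = ⅛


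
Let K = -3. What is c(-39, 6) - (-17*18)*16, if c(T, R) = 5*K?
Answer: 4881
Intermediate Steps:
c(T, R) = -15 (c(T, R) = 5*(-3) = -15)
c(-39, 6) - (-17*18)*16 = -15 - (-17*18)*16 = -15 - (-306)*16 = -15 - 1*(-4896) = -15 + 4896 = 4881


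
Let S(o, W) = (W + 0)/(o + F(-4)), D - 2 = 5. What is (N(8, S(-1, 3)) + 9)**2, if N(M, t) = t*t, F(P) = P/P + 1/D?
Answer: 202500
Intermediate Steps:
D = 7 (D = 2 + 5 = 7)
F(P) = 8/7 (F(P) = P/P + 1/7 = 1 + 1*(1/7) = 1 + 1/7 = 8/7)
S(o, W) = W/(8/7 + o) (S(o, W) = (W + 0)/(o + 8/7) = W/(8/7 + o))
N(M, t) = t**2
(N(8, S(-1, 3)) + 9)**2 = ((7*3/(8 + 7*(-1)))**2 + 9)**2 = ((7*3/(8 - 7))**2 + 9)**2 = ((7*3/1)**2 + 9)**2 = ((7*3*1)**2 + 9)**2 = (21**2 + 9)**2 = (441 + 9)**2 = 450**2 = 202500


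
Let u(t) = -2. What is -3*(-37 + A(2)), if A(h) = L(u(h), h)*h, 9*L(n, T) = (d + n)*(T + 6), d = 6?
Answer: 269/3 ≈ 89.667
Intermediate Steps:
L(n, T) = (6 + T)*(6 + n)/9 (L(n, T) = ((6 + n)*(T + 6))/9 = ((6 + n)*(6 + T))/9 = ((6 + T)*(6 + n))/9 = (6 + T)*(6 + n)/9)
A(h) = h*(8/3 + 4*h/9) (A(h) = (4 + 2*h/3 + (⅔)*(-2) + (⅑)*h*(-2))*h = (4 + 2*h/3 - 4/3 - 2*h/9)*h = (8/3 + 4*h/9)*h = h*(8/3 + 4*h/9))
-3*(-37 + A(2)) = -3*(-37 + (4/9)*2*(6 + 2)) = -3*(-37 + (4/9)*2*8) = -3*(-37 + 64/9) = -3*(-269/9) = 269/3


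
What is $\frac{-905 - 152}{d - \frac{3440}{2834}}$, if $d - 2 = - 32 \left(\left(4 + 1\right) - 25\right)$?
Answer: $- \frac{1497769}{907994} \approx -1.6495$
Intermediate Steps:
$d = 642$ ($d = 2 - 32 \left(\left(4 + 1\right) - 25\right) = 2 - 32 \left(5 - 25\right) = 2 - -640 = 2 + 640 = 642$)
$\frac{-905 - 152}{d - \frac{3440}{2834}} = \frac{-905 - 152}{642 - \frac{3440}{2834}} = - \frac{1057}{642 - \frac{1720}{1417}} = - \frac{1057}{\frac{907994}{1417}} = \left(-1057\right) \frac{1417}{907994} = - \frac{1497769}{907994}$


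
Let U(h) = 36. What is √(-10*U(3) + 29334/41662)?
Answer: I*√155909473683/20831 ≈ 18.955*I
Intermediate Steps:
√(-10*U(3) + 29334/41662) = √(-10*36 + 29334/41662) = √(-360 + 29334*(1/41662)) = √(-360 + 14667/20831) = √(-7484493/20831) = I*√155909473683/20831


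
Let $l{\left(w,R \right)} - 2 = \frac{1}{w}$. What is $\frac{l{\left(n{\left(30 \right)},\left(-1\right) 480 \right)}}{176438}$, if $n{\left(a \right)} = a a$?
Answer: $\frac{1801}{158794200} \approx 1.1342 \cdot 10^{-5}$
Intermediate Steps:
$n{\left(a \right)} = a^{2}$
$l{\left(w,R \right)} = 2 + \frac{1}{w}$
$\frac{l{\left(n{\left(30 \right)},\left(-1\right) 480 \right)}}{176438} = \frac{2 + \frac{1}{30^{2}}}{176438} = \left(2 + \frac{1}{900}\right) \frac{1}{176438} = \frac{1801}{900} \cdot \frac{1}{176438} = \frac{1801}{158794200}$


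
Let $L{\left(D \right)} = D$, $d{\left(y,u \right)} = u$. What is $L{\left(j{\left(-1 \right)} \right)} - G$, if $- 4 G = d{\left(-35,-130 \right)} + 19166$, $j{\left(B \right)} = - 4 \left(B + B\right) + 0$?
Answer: $4767$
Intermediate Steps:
$j{\left(B \right)} = - 8 B$ ($j{\left(B \right)} = - 4 \cdot 2 B + 0 = - 8 B + 0 = - 8 B$)
$G = -4759$ ($G = - \frac{-130 + 19166}{4} = \left(- \frac{1}{4}\right) 19036 = -4759$)
$L{\left(j{\left(-1 \right)} \right)} - G = \left(-8\right) \left(-1\right) - -4759 = 8 + 4759 = 4767$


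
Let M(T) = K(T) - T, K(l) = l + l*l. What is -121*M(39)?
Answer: -184041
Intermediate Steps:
K(l) = l + l²
M(T) = -T + T*(1 + T) (M(T) = T*(1 + T) - T = -T + T*(1 + T))
-121*M(39) = -121*39² = -121*1521 = -184041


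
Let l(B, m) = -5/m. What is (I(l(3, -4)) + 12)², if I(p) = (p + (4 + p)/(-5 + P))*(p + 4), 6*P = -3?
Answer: 5688225/30976 ≈ 183.63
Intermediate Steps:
P = -½ (P = (⅙)*(-3) = -½ ≈ -0.50000)
I(p) = (4 + p)*(-8/11 + 9*p/11) (I(p) = (p + (4 + p)/(-5 - ½))*(p + 4) = (p + (4 + p)/(-11/2))*(4 + p) = (p + (4 + p)*(-2/11))*(4 + p) = (p + (-8/11 - 2*p/11))*(4 + p) = (-8/11 + 9*p/11)*(4 + p) = (4 + p)*(-8/11 + 9*p/11))
(I(l(3, -4)) + 12)² = ((-32/11 + 9*(-5/(-4))²/11 + 28*(-5/(-4))/11) + 12)² = ((-32/11 + 9*(-5*(-¼))²/11 + 28*(-5*(-¼))/11) + 12)² = ((-32/11 + 9*(5/4)²/11 + (28/11)*(5/4)) + 12)² = ((-32/11 + (9/11)*(25/16) + 35/11) + 12)² = ((-32/11 + 225/176 + 35/11) + 12)² = (273/176 + 12)² = (2385/176)² = 5688225/30976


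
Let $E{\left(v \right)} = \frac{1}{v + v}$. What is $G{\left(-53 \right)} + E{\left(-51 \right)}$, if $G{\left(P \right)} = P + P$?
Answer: $- \frac{10813}{102} \approx -106.01$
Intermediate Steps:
$G{\left(P \right)} = 2 P$
$E{\left(v \right)} = \frac{1}{2 v}$
$G{\left(-53 \right)} + E{\left(-51 \right)} = 2 \left(-53\right) + \frac{1}{2 \left(-51\right)} = -106 + \frac{1}{2} \left(- \frac{1}{51}\right) = -106 - \frac{1}{102} = - \frac{10813}{102}$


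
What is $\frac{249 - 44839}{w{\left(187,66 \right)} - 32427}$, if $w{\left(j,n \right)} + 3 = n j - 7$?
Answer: $\frac{8918}{4019} \approx 2.219$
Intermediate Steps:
$w{\left(j,n \right)} = -10 + j n$ ($w{\left(j,n \right)} = -3 + \left(n j - 7\right) = -3 + \left(j n - 7\right) = -3 + \left(-7 + j n\right) = -10 + j n$)
$\frac{249 - 44839}{w{\left(187,66 \right)} - 32427} = \frac{249 - 44839}{\left(-10 + 187 \cdot 66\right) - 32427} = - \frac{44590}{\left(-10 + 12342\right) - 32427} = - \frac{44590}{12332 - 32427} = - \frac{44590}{-20095} = \left(-44590\right) \left(- \frac{1}{20095}\right) = \frac{8918}{4019}$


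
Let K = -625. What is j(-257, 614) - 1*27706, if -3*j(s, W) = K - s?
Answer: -82750/3 ≈ -27583.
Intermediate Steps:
j(s, W) = 625/3 + s/3 (j(s, W) = -(-625 - s)/3 = 625/3 + s/3)
j(-257, 614) - 1*27706 = (625/3 + (⅓)*(-257)) - 1*27706 = (625/3 - 257/3) - 27706 = 368/3 - 27706 = -82750/3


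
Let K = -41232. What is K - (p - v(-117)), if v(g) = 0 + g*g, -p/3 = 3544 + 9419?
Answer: 11346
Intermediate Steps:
p = -38889 (p = -3*(3544 + 9419) = -3*12963 = -38889)
v(g) = g**2 (v(g) = 0 + g**2 = g**2)
K - (p - v(-117)) = -41232 - (-38889 - 1*(-117)**2) = -41232 - (-38889 - 1*13689) = -41232 - (-38889 - 13689) = -41232 - 1*(-52578) = -41232 + 52578 = 11346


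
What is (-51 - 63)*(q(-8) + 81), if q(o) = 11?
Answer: -10488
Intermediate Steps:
(-51 - 63)*(q(-8) + 81) = (-51 - 63)*(11 + 81) = -114*92 = -10488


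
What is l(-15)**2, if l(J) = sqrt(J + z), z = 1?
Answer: -14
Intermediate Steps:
l(J) = sqrt(1 + J) (l(J) = sqrt(J + 1) = sqrt(1 + J))
l(-15)**2 = (sqrt(1 - 15))**2 = (sqrt(-14))**2 = (I*sqrt(14))**2 = -14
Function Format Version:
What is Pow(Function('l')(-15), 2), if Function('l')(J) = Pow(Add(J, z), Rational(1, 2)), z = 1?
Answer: -14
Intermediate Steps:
Function('l')(J) = Pow(Add(1, J), Rational(1, 2)) (Function('l')(J) = Pow(Add(J, 1), Rational(1, 2)) = Pow(Add(1, J), Rational(1, 2)))
Pow(Function('l')(-15), 2) = Pow(Pow(Add(1, -15), Rational(1, 2)), 2) = Pow(Pow(-14, Rational(1, 2)), 2) = Pow(Mul(I, Pow(14, Rational(1, 2))), 2) = -14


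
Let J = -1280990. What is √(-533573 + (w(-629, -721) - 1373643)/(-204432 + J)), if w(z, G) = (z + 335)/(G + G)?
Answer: I*√3122534562483825703865/76499233 ≈ 730.46*I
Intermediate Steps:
w(z, G) = (335 + z)/(2*G) (w(z, G) = (335 + z)/((2*G)) = (335 + z)*(1/(2*G)) = (335 + z)/(2*G))
√(-533573 + (w(-629, -721) - 1373643)/(-204432 + J)) = √(-533573 + ((½)*(335 - 629)/(-721) - 1373643)/(-204432 - 1280990)) = √(-533573 + ((½)*(-1/721)*(-294) - 1373643)/(-1485422)) = √(-533573 + (21/103 - 1373643)*(-1/1485422)) = √(-533573 - 141485208/103*(-1/1485422)) = √(-533573 + 70742604/76499233) = √(-40817854506905/76499233) = I*√3122534562483825703865/76499233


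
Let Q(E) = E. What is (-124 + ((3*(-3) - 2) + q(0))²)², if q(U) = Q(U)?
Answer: 9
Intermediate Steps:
q(U) = U
(-124 + ((3*(-3) - 2) + q(0))²)² = (-124 + ((3*(-3) - 2) + 0)²)² = (-124 + ((-9 - 2) + 0)²)² = (-124 + (-11 + 0)²)² = (-124 + (-11)²)² = (-124 + 121)² = (-3)² = 9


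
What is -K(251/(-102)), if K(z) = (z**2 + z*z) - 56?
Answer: 228311/5202 ≈ 43.889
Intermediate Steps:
K(z) = -56 + 2*z**2 (K(z) = (z**2 + z**2) - 56 = 2*z**2 - 56 = -56 + 2*z**2)
-K(251/(-102)) = -(-56 + 2*(251/(-102))**2) = -(-56 + 2*(251*(-1/102))**2) = -(-56 + 2*(-251/102)**2) = -(-56 + 2*(63001/10404)) = -(-56 + 63001/5202) = -1*(-228311/5202) = 228311/5202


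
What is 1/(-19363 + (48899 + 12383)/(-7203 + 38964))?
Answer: -31761/614926961 ≈ -5.1650e-5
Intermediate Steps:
1/(-19363 + (48899 + 12383)/(-7203 + 38964)) = 1/(-19363 + 61282/31761) = 1/(-614926961/31761) = -31761/614926961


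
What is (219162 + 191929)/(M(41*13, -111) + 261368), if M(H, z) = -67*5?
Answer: 411091/261033 ≈ 1.5749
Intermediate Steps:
M(H, z) = -335
(219162 + 191929)/(M(41*13, -111) + 261368) = (219162 + 191929)/(-335 + 261368) = 411091/261033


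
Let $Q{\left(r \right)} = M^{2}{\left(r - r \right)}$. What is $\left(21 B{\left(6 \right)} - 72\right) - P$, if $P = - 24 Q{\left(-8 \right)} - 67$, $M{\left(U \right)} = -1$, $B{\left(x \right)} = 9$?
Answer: $208$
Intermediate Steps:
$Q{\left(r \right)} = 1$ ($Q{\left(r \right)} = \left(-1\right)^{2} = 1$)
$P = -91$ ($P = \left(-24\right) 1 - 67 = -24 - 67 = -91$)
$\left(21 B{\left(6 \right)} - 72\right) - P = \left(21 \cdot 9 - 72\right) - -91 = \left(189 - 72\right) + 91 = 117 + 91 = 208$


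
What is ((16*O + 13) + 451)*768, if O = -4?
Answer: 307200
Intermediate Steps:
((16*O + 13) + 451)*768 = ((16*(-4) + 13) + 451)*768 = ((-64 + 13) + 451)*768 = (-51 + 451)*768 = 400*768 = 307200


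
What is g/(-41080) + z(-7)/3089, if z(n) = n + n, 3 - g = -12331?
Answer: -19337423/63448060 ≈ -0.30478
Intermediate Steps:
g = 12334 (g = 3 - 1*(-12331) = 3 + 12331 = 12334)
z(n) = 2*n
g/(-41080) + z(-7)/3089 = 12334/(-41080) + (2*(-7))/3089 = 12334*(-1/41080) - 14*1/3089 = -6167/20540 - 14/3089 = -19337423/63448060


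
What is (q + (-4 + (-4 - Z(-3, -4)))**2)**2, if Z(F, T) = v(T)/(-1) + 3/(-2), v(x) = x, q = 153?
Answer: 1108809/16 ≈ 69301.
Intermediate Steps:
Z(F, T) = -3/2 - T (Z(F, T) = T/(-1) + 3/(-2) = T*(-1) + 3*(-1/2) = -T - 3/2 = -3/2 - T)
(q + (-4 + (-4 - Z(-3, -4)))**2)**2 = (153 + (-4 + (-4 - (-3/2 - 1*(-4))))**2)**2 = (153 + (-4 + (-4 - (-3/2 + 4)))**2)**2 = (153 + (-4 + (-4 - 1*5/2))**2)**2 = (153 + (-4 + (-4 - 5/2))**2)**2 = (153 + (-4 - 13/2)**2)**2 = (153 + (-21/2)**2)**2 = (153 + 441/4)**2 = (1053/4)**2 = 1108809/16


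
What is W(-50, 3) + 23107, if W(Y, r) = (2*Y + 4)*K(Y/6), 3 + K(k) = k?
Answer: 24195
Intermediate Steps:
K(k) = -3 + k
W(Y, r) = (-3 + Y/6)*(4 + 2*Y) (W(Y, r) = (2*Y + 4)*(-3 + Y/6) = (4 + 2*Y)*(-3 + Y*(⅙)) = (4 + 2*Y)*(-3 + Y/6) = (-3 + Y/6)*(4 + 2*Y))
W(-50, 3) + 23107 = (-18 - 50)*(2 - 50)/3 + 23107 = (⅓)*(-68)*(-48) + 23107 = 1088 + 23107 = 24195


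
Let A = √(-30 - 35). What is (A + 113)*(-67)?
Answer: -7571 - 67*I*√65 ≈ -7571.0 - 540.17*I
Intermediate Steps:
A = I*√65 (A = √(-65) = I*√65 ≈ 8.0623*I)
(A + 113)*(-67) = (I*√65 + 113)*(-67) = (113 + I*√65)*(-67) = -7571 - 67*I*√65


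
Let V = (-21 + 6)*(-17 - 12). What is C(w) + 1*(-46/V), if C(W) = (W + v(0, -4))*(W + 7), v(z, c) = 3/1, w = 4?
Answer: 33449/435 ≈ 76.894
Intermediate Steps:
V = 435 (V = -15*(-29) = 435)
v(z, c) = 3 (v(z, c) = 3*1 = 3)
C(W) = (3 + W)*(7 + W) (C(W) = (W + 3)*(W + 7) = (3 + W)*(7 + W))
C(w) + 1*(-46/V) = (21 + 4**2 + 10*4) + 1*(-46/435) = (21 + 16 + 40) + 1*(-46*1/435) = 77 + 1*(-46/435) = 77 - 46/435 = 33449/435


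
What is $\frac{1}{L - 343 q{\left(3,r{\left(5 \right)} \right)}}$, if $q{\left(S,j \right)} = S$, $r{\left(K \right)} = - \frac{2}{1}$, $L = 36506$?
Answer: $\frac{1}{35477} \approx 2.8187 \cdot 10^{-5}$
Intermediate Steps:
$r{\left(K \right)} = -2$ ($r{\left(K \right)} = \left(-2\right) 1 = -2$)
$\frac{1}{L - 343 q{\left(3,r{\left(5 \right)} \right)}} = \frac{1}{36506 - 1029} = \frac{1}{35477}$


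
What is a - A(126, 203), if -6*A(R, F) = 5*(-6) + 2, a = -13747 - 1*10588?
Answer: -73019/3 ≈ -24340.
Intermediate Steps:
a = -24335 (a = -13747 - 10588 = -24335)
A(R, F) = 14/3 (A(R, F) = -(5*(-6) + 2)/6 = -(-30 + 2)/6 = -⅙*(-28) = 14/3)
a - A(126, 203) = -24335 - 1*14/3 = -24335 - 14/3 = -73019/3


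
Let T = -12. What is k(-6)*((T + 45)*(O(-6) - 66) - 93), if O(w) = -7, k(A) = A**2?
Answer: -90072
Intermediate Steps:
k(-6)*((T + 45)*(O(-6) - 66) - 93) = (-6)**2*((-12 + 45)*(-7 - 66) - 93) = 36*(33*(-73) - 93) = 36*(-2409 - 93) = 36*(-2502) = -90072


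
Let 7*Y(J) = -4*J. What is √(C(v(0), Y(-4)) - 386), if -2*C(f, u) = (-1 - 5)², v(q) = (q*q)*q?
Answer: 2*I*√101 ≈ 20.1*I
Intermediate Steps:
Y(J) = -4*J/7 (Y(J) = (-4*J)/7 = -4*J/7)
v(q) = q³ (v(q) = q²*q = q³)
C(f, u) = -18 (C(f, u) = -(-1 - 5)²/2 = -½*(-6)² = -½*36 = -18)
√(C(v(0), Y(-4)) - 386) = √(-18 - 386) = √(-404) = 2*I*√101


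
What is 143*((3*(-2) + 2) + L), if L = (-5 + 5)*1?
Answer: -572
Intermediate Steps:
L = 0 (L = 0*1 = 0)
143*((3*(-2) + 2) + L) = 143*((3*(-2) + 2) + 0) = 143*((-6 + 2) + 0) = 143*(-4 + 0) = 143*(-4) = -572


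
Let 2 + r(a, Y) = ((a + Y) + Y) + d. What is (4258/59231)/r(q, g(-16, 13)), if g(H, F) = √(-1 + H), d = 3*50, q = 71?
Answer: 932502/2844805699 - 8516*I*√17/2844805699 ≈ 0.00032779 - 1.2343e-5*I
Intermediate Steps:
d = 150
r(a, Y) = 148 + a + 2*Y (r(a, Y) = -2 + (((a + Y) + Y) + 150) = -2 + (((Y + a) + Y) + 150) = -2 + ((a + 2*Y) + 150) = -2 + (150 + a + 2*Y) = 148 + a + 2*Y)
(4258/59231)/r(q, g(-16, 13)) = (4258/59231)/(148 + 71 + 2*√(-1 - 16)) = (4258*(1/59231))/(148 + 71 + 2*√(-17)) = 4258/(59231*(148 + 71 + 2*(I*√17))) = 4258/(59231*(148 + 71 + 2*I*√17)) = 4258/(59231*(219 + 2*I*√17))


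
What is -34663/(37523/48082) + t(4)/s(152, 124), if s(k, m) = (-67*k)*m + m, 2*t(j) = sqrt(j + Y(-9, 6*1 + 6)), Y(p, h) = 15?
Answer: -1666666366/37523 - sqrt(19)/2525384 ≈ -44417.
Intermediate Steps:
t(j) = sqrt(15 + j)/2 (t(j) = sqrt(j + 15)/2 = sqrt(15 + j)/2)
s(k, m) = m - 67*k*m (s(k, m) = -67*k*m + m = m - 67*k*m)
-34663/(37523/48082) + t(4)/s(152, 124) = -34663/(37523/48082) + (sqrt(15 + 4)/2)/((124*(1 - 67*152))) = -34663/(37523*(1/48082)) + (sqrt(19)/2)/((124*(1 - 10184))) = -34663/37523/48082 + (sqrt(19)/2)/((124*(-10183))) = -34663*48082/37523 + (sqrt(19)/2)/(-1262692) = -1666666366/37523 + (sqrt(19)/2)*(-1/1262692) = -1666666366/37523 - sqrt(19)/2525384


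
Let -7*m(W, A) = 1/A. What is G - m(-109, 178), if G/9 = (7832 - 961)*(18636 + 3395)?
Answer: 1697519261215/1246 ≈ 1.3624e+9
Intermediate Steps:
m(W, A) = -1/(7*A)
G = 1362375009 (G = 9*((7832 - 961)*(18636 + 3395)) = 9*(6871*22031) = 9*151375001 = 1362375009)
G - m(-109, 178) = 1362375009 - (-1)/(7*178) = 1362375009 - 1*(-1/1246) = 1362375009 + 1/1246 = 1697519261215/1246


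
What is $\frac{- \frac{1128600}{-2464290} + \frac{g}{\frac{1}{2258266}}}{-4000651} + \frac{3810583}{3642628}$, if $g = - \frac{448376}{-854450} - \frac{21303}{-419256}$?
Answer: $\frac{6628875413353143833039136}{9191248051488031811924675} \approx 0.72122$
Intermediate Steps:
$g = \frac{1272757263}{2211316600}$ ($g = \left(-448376\right) \left(- \frac{1}{854450}\right) - - \frac{263}{5176} = \frac{224188}{427225} + \frac{263}{5176} = \frac{1272757263}{2211316600} \approx 0.57557$)
$\frac{- \frac{1128600}{-2464290} + \frac{g}{\frac{1}{2258266}}}{-4000651} + \frac{3810583}{3642628} = \frac{- \frac{1128600}{-2464290} + \frac{1272757263}{2211316600 \cdot \frac{1}{2258266}}}{-4000651} + \frac{3810583}{3642628} = \left(\left(-1128600\right) \left(- \frac{1}{2464290}\right) + \frac{1272757263 \frac{1}{\frac{1}{2258266}}}{2211316600}\right) \left(- \frac{1}{4000651}\right) + 3810583 \cdot \frac{1}{3642628} = \left(\frac{4180}{9127} + \frac{1272757263}{2211316600} \cdot 2258266\right) \left(- \frac{1}{4000651}\right) + \frac{3810583}{3642628} = \left(\frac{4180}{9127} + \frac{1437112226642979}{1105658300}\right) \left(- \frac{1}{4000651}\right) + \frac{3810583}{3642628} = \frac{13116527914222163333}{10091343304100} \left(- \frac{1}{4000651}\right) + \frac{3810583}{3642628} = - \frac{13116527914222163333}{40371942680890969100} + \frac{3810583}{3642628} = \frac{6628875413353143833039136}{9191248051488031811924675}$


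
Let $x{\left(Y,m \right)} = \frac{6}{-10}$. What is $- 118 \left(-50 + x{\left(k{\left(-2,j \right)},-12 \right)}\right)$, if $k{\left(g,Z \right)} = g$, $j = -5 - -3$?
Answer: $\frac{29854}{5} \approx 5970.8$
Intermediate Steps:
$j = -2$ ($j = -5 + 3 = -2$)
$x{\left(Y,m \right)} = - \frac{3}{5}$ ($x{\left(Y,m \right)} = 6 \left(- \frac{1}{10}\right) = - \frac{3}{5}$)
$- 118 \left(-50 + x{\left(k{\left(-2,j \right)},-12 \right)}\right) = - 118 \left(-50 - \frac{3}{5}\right) = \left(-118\right) \left(- \frac{253}{5}\right) = \frac{29854}{5}$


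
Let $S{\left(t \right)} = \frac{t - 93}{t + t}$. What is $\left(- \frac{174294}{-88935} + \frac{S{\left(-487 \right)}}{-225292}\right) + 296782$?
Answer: $\frac{482654784539019251}{1626283256290} \approx 2.9678 \cdot 10^{5}$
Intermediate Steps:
$S{\left(t \right)} = \frac{-93 + t}{2 t}$
$\left(- \frac{174294}{-88935} + \frac{S{\left(-487 \right)}}{-225292}\right) + 296782 = \left(- \frac{174294}{-88935} + \frac{\frac{1}{2} \frac{1}{-487} \left(-93 - 487\right)}{-225292}\right) + 296782 = \left(\left(-174294\right) \left(- \frac{1}{88935}\right) + \frac{1}{2} \left(- \frac{1}{487}\right) \left(-580\right) \left(- \frac{1}{225292}\right)\right) + 296782 = \left(\frac{58098}{29645} + \frac{290}{487} \left(- \frac{1}{225292}\right)\right) + 296782 = \left(\frac{58098}{29645} - \frac{145}{54858602}\right) + 296782 = \frac{3187170760471}{1626283256290} + 296782 = \frac{482654784539019251}{1626283256290}$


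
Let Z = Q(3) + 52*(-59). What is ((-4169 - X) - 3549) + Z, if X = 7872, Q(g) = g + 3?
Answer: -18652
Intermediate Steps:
Q(g) = 3 + g
Z = -3062 (Z = (3 + 3) + 52*(-59) = 6 - 3068 = -3062)
((-4169 - X) - 3549) + Z = ((-4169 - 1*7872) - 3549) - 3062 = ((-4169 - 7872) - 3549) - 3062 = (-12041 - 3549) - 3062 = -15590 - 3062 = -18652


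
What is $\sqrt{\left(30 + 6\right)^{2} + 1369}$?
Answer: $\sqrt{2665} \approx 51.624$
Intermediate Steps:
$\sqrt{\left(30 + 6\right)^{2} + 1369} = \sqrt{36^{2} + 1369} = \sqrt{1296 + 1369} = \sqrt{2665}$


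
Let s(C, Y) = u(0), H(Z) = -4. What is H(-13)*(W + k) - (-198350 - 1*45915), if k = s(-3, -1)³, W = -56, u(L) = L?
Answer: 244489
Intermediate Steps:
s(C, Y) = 0
k = 0 (k = 0³ = 0)
H(-13)*(W + k) - (-198350 - 1*45915) = -4*(-56 + 0) - (-198350 - 1*45915) = -4*(-56) - (-198350 - 45915) = 224 - 1*(-244265) = 224 + 244265 = 244489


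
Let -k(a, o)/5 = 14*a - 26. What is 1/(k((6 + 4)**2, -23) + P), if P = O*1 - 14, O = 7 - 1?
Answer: -1/6878 ≈ -0.00014539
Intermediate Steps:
O = 6
k(a, o) = 130 - 70*a (k(a, o) = -5*(14*a - 26) = -5*(-26 + 14*a) = 130 - 70*a)
P = -8 (P = 6*1 - 14 = 6 - 14 = -8)
1/(k((6 + 4)**2, -23) + P) = 1/((130 - 70*(6 + 4)**2) - 8) = 1/((130 - 70*10**2) - 8) = 1/((130 - 70*100) - 8) = 1/((130 - 7000) - 8) = 1/(-6870 - 8) = 1/(-6878) = -1/6878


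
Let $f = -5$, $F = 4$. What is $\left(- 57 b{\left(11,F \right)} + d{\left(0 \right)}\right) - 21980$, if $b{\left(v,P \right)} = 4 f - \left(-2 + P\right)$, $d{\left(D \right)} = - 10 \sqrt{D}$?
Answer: $-20726$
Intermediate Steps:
$b{\left(v,P \right)} = -18 - P$ ($b{\left(v,P \right)} = 4 \left(-5\right) - \left(-2 + P\right) = -20 - \left(-2 + P\right) = -18 - P$)
$\left(- 57 b{\left(11,F \right)} + d{\left(0 \right)}\right) - 21980 = \left(- 57 \left(-18 - 4\right) - 10 \sqrt{0}\right) - 21980 = \left(- 57 \left(-18 - 4\right) - 0\right) - 21980 = \left(\left(-57\right) \left(-22\right) + 0\right) - 21980 = \left(1254 + 0\right) - 21980 = 1254 - 21980 = -20726$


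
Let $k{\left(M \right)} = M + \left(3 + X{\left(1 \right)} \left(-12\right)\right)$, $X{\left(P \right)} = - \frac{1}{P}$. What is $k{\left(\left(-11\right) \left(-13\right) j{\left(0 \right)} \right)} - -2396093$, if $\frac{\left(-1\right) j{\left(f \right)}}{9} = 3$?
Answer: $2392247$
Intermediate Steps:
$j{\left(f \right)} = -27$ ($j{\left(f \right)} = \left(-9\right) 3 = -27$)
$k{\left(M \right)} = 15 + M$ ($k{\left(M \right)} = M + \left(3 + - 1^{-1} \left(-12\right)\right) = M + \left(3 + \left(-1\right) 1 \left(-12\right)\right) = M + \left(3 - -12\right) = M + \left(3 + 12\right) = M + 15 = 15 + M$)
$k{\left(\left(-11\right) \left(-13\right) j{\left(0 \right)} \right)} - -2396093 = \left(15 + \left(-11\right) \left(-13\right) \left(-27\right)\right) - -2396093 = \left(15 + 143 \left(-27\right)\right) + 2396093 = \left(15 - 3861\right) + 2396093 = -3846 + 2396093 = 2392247$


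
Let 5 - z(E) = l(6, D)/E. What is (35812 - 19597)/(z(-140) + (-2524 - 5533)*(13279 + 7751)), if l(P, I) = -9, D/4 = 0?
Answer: -2270100/23721418709 ≈ -9.5698e-5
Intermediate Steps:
D = 0 (D = 4*0 = 0)
z(E) = 5 + 9/E (z(E) = 5 - (-9)/E = 5 + 9/E)
(35812 - 19597)/(z(-140) + (-2524 - 5533)*(13279 + 7751)) = (35812 - 19597)/((5 + 9/(-140)) + (-2524 - 5533)*(13279 + 7751)) = 16215/((5 + 9*(-1/140)) - 8057*21030) = 16215/((5 - 9/140) - 169438710) = 16215/(691/140 - 169438710) = 16215/(-23721418709/140) = 16215*(-140/23721418709) = -2270100/23721418709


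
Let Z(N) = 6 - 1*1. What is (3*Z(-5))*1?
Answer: 15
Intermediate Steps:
Z(N) = 5 (Z(N) = 6 - 1 = 5)
(3*Z(-5))*1 = (3*5)*1 = 15*1 = 15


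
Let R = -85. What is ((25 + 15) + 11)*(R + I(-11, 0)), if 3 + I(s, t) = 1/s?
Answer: -49419/11 ≈ -4492.6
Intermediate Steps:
I(s, t) = -3 + 1/s
((25 + 15) + 11)*(R + I(-11, 0)) = ((25 + 15) + 11)*(-85 + (-3 + 1/(-11))) = (40 + 11)*(-85 + (-3 - 1/11)) = 51*(-85 - 34/11) = 51*(-969/11) = -49419/11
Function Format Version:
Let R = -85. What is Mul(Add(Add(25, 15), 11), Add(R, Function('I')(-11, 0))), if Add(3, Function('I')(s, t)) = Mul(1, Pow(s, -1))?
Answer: Rational(-49419, 11) ≈ -4492.6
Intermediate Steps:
Function('I')(s, t) = Add(-3, Pow(s, -1)) (Function('I')(s, t) = Add(-3, Mul(1, Pow(s, -1))) = Add(-3, Pow(s, -1)))
Mul(Add(Add(25, 15), 11), Add(R, Function('I')(-11, 0))) = Mul(Add(Add(25, 15), 11), Add(-85, Add(-3, Pow(-11, -1)))) = Mul(Add(40, 11), Add(-85, Add(-3, Rational(-1, 11)))) = Mul(51, Add(-85, Rational(-34, 11))) = Mul(51, Rational(-969, 11)) = Rational(-49419, 11)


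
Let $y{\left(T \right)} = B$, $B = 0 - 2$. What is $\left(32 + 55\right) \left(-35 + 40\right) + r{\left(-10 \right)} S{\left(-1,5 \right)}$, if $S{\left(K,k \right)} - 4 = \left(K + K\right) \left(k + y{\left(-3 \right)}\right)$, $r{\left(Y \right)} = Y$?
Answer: $455$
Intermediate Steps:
$B = -2$ ($B = 0 - 2 = -2$)
$y{\left(T \right)} = -2$
$S{\left(K,k \right)} = 4 + 2 K \left(-2 + k\right)$ ($S{\left(K,k \right)} = 4 + \left(K + K\right) \left(k - 2\right) = 4 + 2 K \left(-2 + k\right)$)
$\left(32 + 55\right) \left(-35 + 40\right) + r{\left(-10 \right)} S{\left(-1,5 \right)} = \left(32 + 55\right) \left(-35 + 40\right) - 10 \left(4 - -4 + 2 \left(-1\right) 5\right) = 87 \cdot 5 - 10 \left(4 + 4 - 10\right) = 435 - -20 = 435 + 20 = 455$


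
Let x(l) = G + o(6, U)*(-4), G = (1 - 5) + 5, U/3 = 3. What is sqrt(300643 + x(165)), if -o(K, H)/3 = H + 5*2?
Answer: 2*sqrt(75218) ≈ 548.52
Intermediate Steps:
U = 9 (U = 3*3 = 9)
o(K, H) = -30 - 3*H (o(K, H) = -3*(H + 5*2) = -3*(H + 10) = -3*(10 + H) = -30 - 3*H)
G = 1 (G = -4 + 5 = 1)
x(l) = 229 (x(l) = 1 + (-30 - 3*9)*(-4) = 1 + (-30 - 27)*(-4) = 1 - 57*(-4) = 1 + 228 = 229)
sqrt(300643 + x(165)) = sqrt(300643 + 229) = sqrt(300872) = 2*sqrt(75218)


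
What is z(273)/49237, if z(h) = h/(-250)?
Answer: -273/12309250 ≈ -2.2178e-5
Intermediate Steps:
z(h) = -h/250 (z(h) = h*(-1/250) = -h/250)
z(273)/49237 = -1/250*273/49237 = -273/250*1/49237 = -273/12309250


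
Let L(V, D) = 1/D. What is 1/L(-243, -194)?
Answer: -194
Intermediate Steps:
1/L(-243, -194) = 1/(1/(-194)) = 1/(-1/194) = -194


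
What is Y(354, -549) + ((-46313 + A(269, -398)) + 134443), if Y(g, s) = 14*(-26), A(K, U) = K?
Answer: 88035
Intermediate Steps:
Y(g, s) = -364
Y(354, -549) + ((-46313 + A(269, -398)) + 134443) = -364 + ((-46313 + 269) + 134443) = -364 + (-46044 + 134443) = -364 + 88399 = 88035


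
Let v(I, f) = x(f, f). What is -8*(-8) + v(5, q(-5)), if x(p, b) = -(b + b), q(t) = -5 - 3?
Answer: 80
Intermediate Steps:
q(t) = -8
x(p, b) = -2*b
v(I, f) = -2*f
-8*(-8) + v(5, q(-5)) = -8*(-8) - 2*(-8) = 64 + 16 = 80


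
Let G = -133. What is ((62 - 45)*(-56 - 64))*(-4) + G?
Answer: 8027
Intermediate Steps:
((62 - 45)*(-56 - 64))*(-4) + G = ((62 - 45)*(-56 - 64))*(-4) - 133 = (17*(-120))*(-4) - 133 = -2040*(-4) - 133 = 8160 - 133 = 8027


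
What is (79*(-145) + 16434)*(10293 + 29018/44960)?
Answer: 1152146320871/22480 ≈ 5.1252e+7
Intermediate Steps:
(79*(-145) + 16434)*(10293 + 29018/44960) = (-11455 + 16434)*(10293 + 29018*(1/44960)) = 4979*(10293 + 14509/22480) = 4979*(231401149/22480) = 1152146320871/22480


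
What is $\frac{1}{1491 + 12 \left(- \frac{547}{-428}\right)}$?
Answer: $\frac{107}{161178} \approx 0.00066386$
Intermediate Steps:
$\frac{1}{1491 + 12 \left(- \frac{547}{-428}\right)} = \frac{1}{1491 + 12 \left(\left(-547\right) \left(- \frac{1}{428}\right)\right)} = \frac{1}{1491 + 12 \cdot \frac{547}{428}} = \frac{1}{1491 + \frac{1641}{107}} = \frac{1}{\frac{161178}{107}} = \frac{107}{161178}$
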